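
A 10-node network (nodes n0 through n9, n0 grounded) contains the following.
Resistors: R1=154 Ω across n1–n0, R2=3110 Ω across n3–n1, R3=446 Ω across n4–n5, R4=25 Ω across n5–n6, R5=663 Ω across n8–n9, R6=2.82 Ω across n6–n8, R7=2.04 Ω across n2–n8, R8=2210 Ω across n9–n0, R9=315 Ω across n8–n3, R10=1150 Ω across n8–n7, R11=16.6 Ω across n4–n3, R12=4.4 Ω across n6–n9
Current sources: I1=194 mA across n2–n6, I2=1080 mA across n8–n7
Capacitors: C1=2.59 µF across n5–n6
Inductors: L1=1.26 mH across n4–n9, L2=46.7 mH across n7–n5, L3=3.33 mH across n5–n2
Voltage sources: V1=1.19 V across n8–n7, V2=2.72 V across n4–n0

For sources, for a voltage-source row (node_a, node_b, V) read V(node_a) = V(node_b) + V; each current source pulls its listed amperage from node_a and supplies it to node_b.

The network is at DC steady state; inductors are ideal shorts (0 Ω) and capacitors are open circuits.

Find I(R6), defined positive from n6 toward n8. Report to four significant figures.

0.1272 A

Element admittances at DC:
  Y(R1) = 0.006494 S between n1,n0
  Y(R2) = 0.0003215 S between n3,n1
  Y(R3) = 0.002242 S between n4,n5
  Y(R4) = 0.04000 S between n5,n6
  I1: injects 0.194 A into n6 (from n2)
  Y(R5) = 0.001508 S between n8,n9
  Y(C1) = 0.000 S between n5,n6
  L1: short n4↔n9 (DC inductor)
  L2: short n7↔n5 (DC inductor)
  Y(R6) = 0.3546 S between n6,n8
  Y(R7) = 0.4902 S between n2,n8
  Y(R8) = 0.0004525 S between n9,n0
  I2: injects 1.08 A into n7 (from n8)
  L3: short n5↔n2 (DC inductor)
  Y(R9) = 0.003175 S between n8,n3
  Y(R10) = 0.0008696 S between n8,n7
  Y(R11) = 0.06024 S between n4,n3
  Y(R12) = 0.2273 S between n6,n9
  V1: constraint V(n8)−V(n7) = 1.19
  V2: constraint V(n4)−V(n0) = 2.72
Assemble and solve the 14×14 MNA system:
  V(n1)=0.1269  V(n2)=1.193  V(n3)=2.690  V(n4)=2.720  V(n5)=1.193  V(n6)=2.742  V(n7)=1.193  V(n8)=2.383  V(n9)=2.720
  i(L1)=-0.003168  i(L2)=-0.4547  i(L3)=-0.3893  i(V1)=-1.536  i(V2)=-0.002055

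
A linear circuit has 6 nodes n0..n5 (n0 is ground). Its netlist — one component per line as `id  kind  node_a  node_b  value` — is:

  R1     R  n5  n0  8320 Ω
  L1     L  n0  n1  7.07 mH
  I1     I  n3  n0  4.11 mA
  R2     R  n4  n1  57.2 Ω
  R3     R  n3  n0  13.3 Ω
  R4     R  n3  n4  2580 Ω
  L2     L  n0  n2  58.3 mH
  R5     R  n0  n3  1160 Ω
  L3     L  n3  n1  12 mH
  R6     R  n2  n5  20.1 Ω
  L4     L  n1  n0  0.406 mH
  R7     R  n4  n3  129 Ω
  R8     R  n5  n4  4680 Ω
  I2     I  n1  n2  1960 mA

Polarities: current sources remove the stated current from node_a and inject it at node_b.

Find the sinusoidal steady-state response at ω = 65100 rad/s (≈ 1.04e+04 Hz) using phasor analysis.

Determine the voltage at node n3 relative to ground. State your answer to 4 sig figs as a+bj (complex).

Element admittances at ω=65100 rad/s:
  Y(R1) = 0.0001202+0.000j S between n5,n0
  Y(L1) = 0.000-0.002173j S between n0,n1
  I1: injects 0.00411 A into n0 (from n3)
  Y(R2) = 0.01748+0.000j S between n4,n1
  Y(R3) = 0.07519+0.000j S between n3,n0
  Y(R4) = 0.0003876+0.000j S between n3,n4
  Y(L2) = 0.000-0.0002635j S between n0,n2
  Y(R5) = 0.0008621+0.000j S between n0,n3
  Y(L3) = 0.000-0.001280j S between n3,n1
  Y(R6) = 0.04975+0.000j S between n2,n5
  Y(L4) = 0.000-0.03783j S between n1,n0
  Y(R7) = 0.007752+0.000j S between n4,n3
  Y(R8) = 0.0002137+0.000j S between n5,n4
  I2: injects 1.96 A into n2 (from n1)
Assemble and solve the 5×5 MNA system:
  V(n1)=-14.52-32.65j  V(n2)=3631+2886j  V(n3)=1.426+0.4107j  V(n4)=20.45+1.741j  V(n5)=3606+2866j

1.426+0.4107j V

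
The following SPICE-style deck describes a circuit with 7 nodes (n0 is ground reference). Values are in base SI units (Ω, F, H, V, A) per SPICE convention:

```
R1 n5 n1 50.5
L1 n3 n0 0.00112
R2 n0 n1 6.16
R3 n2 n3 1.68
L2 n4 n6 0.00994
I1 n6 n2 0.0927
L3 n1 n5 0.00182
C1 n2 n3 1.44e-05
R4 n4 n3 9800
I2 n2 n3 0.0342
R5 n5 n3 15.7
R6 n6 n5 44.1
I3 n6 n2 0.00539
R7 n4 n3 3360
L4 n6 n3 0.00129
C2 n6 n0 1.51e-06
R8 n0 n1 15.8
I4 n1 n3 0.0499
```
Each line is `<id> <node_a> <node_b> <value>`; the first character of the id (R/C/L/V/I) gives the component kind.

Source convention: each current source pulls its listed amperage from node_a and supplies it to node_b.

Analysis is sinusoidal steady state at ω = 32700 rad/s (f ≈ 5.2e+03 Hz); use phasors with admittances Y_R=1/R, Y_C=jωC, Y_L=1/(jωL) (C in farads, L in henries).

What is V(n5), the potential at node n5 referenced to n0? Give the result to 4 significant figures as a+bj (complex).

Element admittances at ω=32700 rad/s:
  Y(R1) = 0.01980+0.000j S between n5,n1
  Y(L1) = 0.000-0.02730j S between n3,n0
  Y(R2) = 0.1623+0.000j S between n0,n1
  Y(R3) = 0.5952+0.000j S between n2,n3
  Y(L2) = 0.000-0.003077j S between n4,n6
  I1: injects 0.0927 A into n2 (from n6)
  Y(L3) = 0.000-0.01680j S between n1,n5
  Y(C1) = 0.000+0.4709j S between n2,n3
  Y(R4) = 0.0001020+0.000j S between n4,n3
  I2: injects 0.0342 A into n3 (from n2)
  Y(R5) = 0.06369+0.000j S between n5,n3
  Y(R6) = 0.02268+0.000j S between n6,n5
  I3: injects 0.00539 A into n2 (from n6)
  Y(R7) = 0.0002976+0.000j S between n4,n3
  Y(L4) = 0.000-0.02371j S between n6,n3
  Y(C2) = 0.000+0.04938j S between n6,n0
  Y(R8) = 0.06329+0.000j S between n0,n1
  I4: injects 0.0499 A into n3 (from n1)
Assemble and solve the 6×6 MNA system:
  V(n1)=-0.06830+0.1314j  V(n2)=0.9299+2.538j  V(n3)=0.8639+2.591j  V(n4)=-0.2943+1.271j  V(n5)=0.2055+1.861j  V(n6)=-0.1229+1.121j

0.2055+1.861j V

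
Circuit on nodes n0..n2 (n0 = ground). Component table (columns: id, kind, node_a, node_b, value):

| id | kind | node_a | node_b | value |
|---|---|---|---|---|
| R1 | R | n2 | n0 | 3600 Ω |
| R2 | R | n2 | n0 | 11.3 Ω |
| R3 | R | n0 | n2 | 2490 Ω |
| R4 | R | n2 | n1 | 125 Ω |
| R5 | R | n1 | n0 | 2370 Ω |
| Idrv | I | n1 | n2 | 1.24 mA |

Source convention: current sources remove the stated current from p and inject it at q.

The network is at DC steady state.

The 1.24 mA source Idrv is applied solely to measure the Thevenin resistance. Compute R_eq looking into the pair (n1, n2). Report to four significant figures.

Element admittances at DC:
  Y(R1) = 0.0002778 S between n2,n0
  Y(R2) = 0.08850 S between n2,n0
  Y(R3) = 0.0004016 S between n0,n2
  Y(R4) = 0.008000 S between n2,n1
  Y(R5) = 0.0004219 S between n1,n0
  Idrv: injects 0.00124 A into n2 (from n1)
Assemble and solve the 2×2 MNA system:
  V(n1)=-0.1466  V(n2)=0.0006935

R_eq = 118.8 Ω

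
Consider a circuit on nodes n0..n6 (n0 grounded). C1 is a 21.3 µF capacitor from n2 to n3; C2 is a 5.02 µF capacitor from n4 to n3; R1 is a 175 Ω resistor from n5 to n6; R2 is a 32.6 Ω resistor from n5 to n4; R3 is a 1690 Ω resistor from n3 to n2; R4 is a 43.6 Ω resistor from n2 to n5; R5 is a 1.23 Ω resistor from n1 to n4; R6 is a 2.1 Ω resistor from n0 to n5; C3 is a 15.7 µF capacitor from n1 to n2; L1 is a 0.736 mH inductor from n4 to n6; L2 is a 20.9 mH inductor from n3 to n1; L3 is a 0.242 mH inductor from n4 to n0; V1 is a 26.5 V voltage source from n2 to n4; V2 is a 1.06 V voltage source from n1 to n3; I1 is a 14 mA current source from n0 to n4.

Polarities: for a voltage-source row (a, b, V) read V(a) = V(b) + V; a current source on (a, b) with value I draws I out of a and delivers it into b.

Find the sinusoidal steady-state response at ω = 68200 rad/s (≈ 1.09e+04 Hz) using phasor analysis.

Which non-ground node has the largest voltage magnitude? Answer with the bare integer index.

2

Apply KCL at each of the 6 non-ground nodes and solve the resulting linear system.
Node n1: branches {R5, C3, L2, V2} → V_1 = 18.02+1.328j
Node n2: branches {C1, R3, R4, C3, V1} → V_2 = 22.31-4.971j
Node n3: branches {C1, C2, R3, L2, V2} → V_3 = 16.96+1.328j
Node n4: branches {C2, R2, R5, L1, L3, V1, I1} → V_4 = -4.192-4.971j
Node n5: branches {R1, R2, R4, R6} → V_5 = 0.6620-0.5334j
Node n6: branches {R1, L1} → V_6 = -4.999-3.348j
Source currents: i(V1)=-16.40-12.26j, i(V2)=-11.31-0.5270j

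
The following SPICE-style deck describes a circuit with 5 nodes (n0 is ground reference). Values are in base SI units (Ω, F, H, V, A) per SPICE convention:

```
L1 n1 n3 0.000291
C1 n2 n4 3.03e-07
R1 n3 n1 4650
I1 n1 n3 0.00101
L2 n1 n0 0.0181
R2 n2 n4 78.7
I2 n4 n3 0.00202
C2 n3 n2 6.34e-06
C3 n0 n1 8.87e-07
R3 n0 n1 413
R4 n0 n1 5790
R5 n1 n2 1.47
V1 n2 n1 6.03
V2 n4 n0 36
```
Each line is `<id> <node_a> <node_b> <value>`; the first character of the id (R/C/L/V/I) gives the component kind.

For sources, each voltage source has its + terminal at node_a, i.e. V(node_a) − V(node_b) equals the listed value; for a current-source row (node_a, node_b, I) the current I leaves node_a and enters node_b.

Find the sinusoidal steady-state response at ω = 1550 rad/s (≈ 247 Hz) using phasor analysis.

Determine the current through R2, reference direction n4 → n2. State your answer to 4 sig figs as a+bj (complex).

0.3311-0.1214j A

MNA unknowns: 4 node voltages V₁..V_4 plus 2 source currents (V1, V2)
L1: Y=0.000-2.217j on G[1,3]
C1: Y=0.000+0.0004697j on G[2,4]
R1: Y=0.0002151+0.000j on G[3,1]
I1: z[1]−=0.00101, z[3]+=0.00101
L2: Y=0.000-0.03564j on G[1,0]
R2: Y=0.01271+0.000j on G[2,4]
I2: z[4]−=0.00202, z[3]+=0.00202
C2: Y=0.000+0.009827j on G[3,2]
C3: Y=0.000+0.001375j on G[0,1]
R3: Y=0.002421+0.000j on G[0,1]
R4: Y=0.0001727+0.000j on G[0,1]
R5: Y=0.6803+0.000j on G[1,2]
V1: row V2−V1=6.03, i_V1 at 2,1
V2: row V4−V0=36, i_V2 at 4,0
solve → V1=3.910+9.557j, V2=9.940+9.557j, V3=3.883+9.558j, V4=36.00+0.000j
aux → i_V1=-3.766-0.1687j, i_V2=-0.3376+0.1092j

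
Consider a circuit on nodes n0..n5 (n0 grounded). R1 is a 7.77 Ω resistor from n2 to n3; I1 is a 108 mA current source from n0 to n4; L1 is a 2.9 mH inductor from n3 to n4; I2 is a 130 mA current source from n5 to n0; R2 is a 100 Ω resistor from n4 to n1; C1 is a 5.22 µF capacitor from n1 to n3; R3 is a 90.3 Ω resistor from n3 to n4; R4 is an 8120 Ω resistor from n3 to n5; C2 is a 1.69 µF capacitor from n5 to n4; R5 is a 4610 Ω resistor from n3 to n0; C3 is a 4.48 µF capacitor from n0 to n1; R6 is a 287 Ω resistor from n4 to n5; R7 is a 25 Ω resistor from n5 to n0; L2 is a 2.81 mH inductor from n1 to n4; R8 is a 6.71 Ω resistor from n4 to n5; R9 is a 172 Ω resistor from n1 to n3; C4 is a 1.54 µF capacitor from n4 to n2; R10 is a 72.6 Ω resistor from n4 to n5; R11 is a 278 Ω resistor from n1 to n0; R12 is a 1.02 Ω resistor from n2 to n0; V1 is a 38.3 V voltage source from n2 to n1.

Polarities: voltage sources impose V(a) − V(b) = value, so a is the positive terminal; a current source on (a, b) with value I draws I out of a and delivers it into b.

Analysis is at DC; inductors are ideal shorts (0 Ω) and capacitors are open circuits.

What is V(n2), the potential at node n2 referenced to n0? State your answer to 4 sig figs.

Element admittances at DC:
  Y(R1) = 0.1287 S between n2,n3
  I1: injects 0.108 A into n4 (from n0)
  L1: short n3↔n4 (DC inductor)
  I2: injects 0.13 A into n0 (from n5)
  Y(R2) = 0.01000 S between n4,n1
  Y(C1) = 0.000 S between n1,n3
  Y(R3) = 0.01107 S between n3,n4
  Y(R4) = 0.0001232 S between n3,n5
  Y(C2) = 0.000 S between n5,n4
  Y(R5) = 0.0002169 S between n3,n0
  Y(C3) = 0.000 S between n0,n1
  Y(R6) = 0.003484 S between n4,n5
  Y(R7) = 0.04000 S between n5,n0
  L2: short n1↔n4 (DC inductor)
  Y(R8) = 0.1490 S between n4,n5
  Y(R9) = 0.005814 S between n1,n3
  Y(C4) = 0.000 S between n4,n2
  Y(R10) = 0.01377 S between n4,n5
  Y(R11) = 0.003597 S between n1,n0
  Y(R12) = 0.9804 S between n2,n0
  V1: constraint V(n2)−V(n1) = 38.3
Assemble and solve the 8×8 MNA system:
  V(n1)=-36.94  V(n2)=1.362  V(n3)=-36.94  V(n4)=-36.94  V(n5)=-30.41
  i(L1)=4.938  i(L2)=-6.132  i(V1)=-6.264

1.362 V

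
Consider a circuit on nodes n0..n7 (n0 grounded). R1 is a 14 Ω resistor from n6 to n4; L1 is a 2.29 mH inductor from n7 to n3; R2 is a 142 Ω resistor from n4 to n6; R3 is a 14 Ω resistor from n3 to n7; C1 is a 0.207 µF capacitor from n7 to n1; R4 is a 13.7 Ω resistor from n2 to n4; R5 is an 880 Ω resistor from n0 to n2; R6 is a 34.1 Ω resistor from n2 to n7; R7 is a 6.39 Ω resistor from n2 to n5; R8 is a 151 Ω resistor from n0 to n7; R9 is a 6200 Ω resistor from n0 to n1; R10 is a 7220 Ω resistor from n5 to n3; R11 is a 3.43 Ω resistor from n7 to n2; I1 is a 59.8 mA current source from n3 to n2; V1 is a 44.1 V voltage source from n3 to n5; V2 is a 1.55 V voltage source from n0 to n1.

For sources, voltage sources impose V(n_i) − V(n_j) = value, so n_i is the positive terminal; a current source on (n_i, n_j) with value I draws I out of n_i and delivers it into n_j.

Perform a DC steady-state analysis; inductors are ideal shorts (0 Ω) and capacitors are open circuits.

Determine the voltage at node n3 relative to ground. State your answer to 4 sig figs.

MNA unknowns: 7 node voltages V₁..V_7 plus 3 source currents (L1, V1, V2)
R1: Y=0.07143 on G[6,4]
L1: row V7−V3=0, i_L1 at 7,3
R2: Y=0.007042 on G[4,6]
R3: Y=0.07143 on G[3,7]
C1: Y=0.000 on G[7,1]
R4: Y=0.07299 on G[2,4]
R5: Y=0.001136 on G[0,2]
R6: Y=0.02933 on G[2,7]
R7: Y=0.1565 on G[2,5]
R8: Y=0.006623 on G[0,7]
R9: Y=0.0001613 on G[0,1]
R10: Y=0.0001385 on G[5,3]
R11: Y=0.2915 on G[7,2]
I1: z[3]−=0.0598, z[2]+=0.0598
V1: row V3−V5=44.1, i_V1 at 3,5
V2: row V0−V1=1.55, i_V2 at 0,1
solve → V1=-1.550, V2=-12.21, V3=2.095, V4=-12.21, V5=-42.01, V6=-12.21, V7=2.095
aux → i_L1=-4.603, i_V1=-4.669, i_V2=-0.0002500

2.095 V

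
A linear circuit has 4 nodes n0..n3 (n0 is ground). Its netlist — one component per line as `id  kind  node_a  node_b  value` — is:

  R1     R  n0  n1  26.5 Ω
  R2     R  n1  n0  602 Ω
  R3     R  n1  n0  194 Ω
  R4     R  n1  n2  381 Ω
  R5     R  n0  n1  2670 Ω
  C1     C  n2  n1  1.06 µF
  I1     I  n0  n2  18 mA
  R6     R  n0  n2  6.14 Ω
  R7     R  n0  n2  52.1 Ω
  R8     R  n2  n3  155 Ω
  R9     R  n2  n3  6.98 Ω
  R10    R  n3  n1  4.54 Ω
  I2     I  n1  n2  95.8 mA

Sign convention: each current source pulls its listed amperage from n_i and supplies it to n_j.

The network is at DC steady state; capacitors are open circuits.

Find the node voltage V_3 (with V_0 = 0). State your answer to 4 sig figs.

-0.2297 V

Element admittances at DC:
  Y(R1) = 0.03774 S between n0,n1
  Y(R2) = 0.001661 S between n1,n0
  Y(R3) = 0.005155 S between n1,n0
  Y(R4) = 0.002625 S between n1,n2
  Y(R5) = 0.0003745 S between n0,n1
  Y(C1) = 0.000 S between n2,n1
  I1: injects 0.018 A into n2 (from n0)
  Y(R6) = 0.1629 S between n0,n2
  Y(R7) = 0.01919 S between n0,n2
  Y(R8) = 0.006452 S between n2,n3
  Y(R9) = 0.1433 S between n2,n3
  Y(R10) = 0.2203 S between n3,n1
  I2: injects 0.0958 A into n2 (from n1)
Assemble and solve the 3×3 MNA system:
  V(n1)=-0.5443  V(n2)=0.2332  V(n3)=-0.2297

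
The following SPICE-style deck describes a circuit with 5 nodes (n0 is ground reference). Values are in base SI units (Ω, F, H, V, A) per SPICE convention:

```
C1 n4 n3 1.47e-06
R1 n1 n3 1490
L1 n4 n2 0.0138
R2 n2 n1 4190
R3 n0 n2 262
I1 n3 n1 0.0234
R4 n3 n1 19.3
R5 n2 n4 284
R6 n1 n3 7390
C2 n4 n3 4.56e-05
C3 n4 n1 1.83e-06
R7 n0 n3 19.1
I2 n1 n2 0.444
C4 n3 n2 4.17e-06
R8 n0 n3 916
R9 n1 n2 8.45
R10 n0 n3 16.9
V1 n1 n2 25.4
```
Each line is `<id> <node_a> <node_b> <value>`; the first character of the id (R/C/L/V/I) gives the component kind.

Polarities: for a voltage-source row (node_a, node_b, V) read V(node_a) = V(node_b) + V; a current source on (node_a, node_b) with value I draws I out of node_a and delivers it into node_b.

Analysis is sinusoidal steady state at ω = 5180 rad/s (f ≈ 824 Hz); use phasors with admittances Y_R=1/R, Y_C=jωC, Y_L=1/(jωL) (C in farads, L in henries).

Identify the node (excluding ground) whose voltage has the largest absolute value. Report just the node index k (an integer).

2

Element admittances at ω=5180 rad/s:
  Y(C1) = 0.000+0.007615j S between n4,n3
  Y(R1) = 0.0006711+0.000j S between n1,n3
  Y(L1) = 0.000-0.01399j S between n4,n2
  Y(R2) = 0.0002387+0.000j S between n2,n1
  Y(R3) = 0.003817+0.000j S between n0,n2
  I1: injects 0.0234 A into n1 (from n3)
  Y(R4) = 0.05181+0.000j S between n3,n1
  Y(R5) = 0.003521+0.000j S between n2,n4
  Y(R6) = 0.0001353+0.000j S between n1,n3
  Y(C2) = 0.000+0.2362j S between n4,n3
  Y(C3) = 0.000+0.009479j S between n4,n1
  Y(R7) = 0.05236+0.000j S between n0,n3
  I2: injects 0.444 A into n2 (from n1)
  Y(C4) = 0.000+0.02160j S between n3,n2
  Y(R8) = 0.001092+0.000j S between n0,n3
  Y(R9) = 0.1183+0.000j S between n1,n2
  Y(R10) = 0.05917+0.000j S between n0,n3
  V1: constraint V(n1)−V(n2) = 25.4
Assemble and solve the 5×5 MNA system:
  V(n1)=4.818+1.899j  V(n2)=-20.58+1.899j  V(n3)=0.6975-0.06437j  V(n4)=2.129+0.2328j
  i(V1)=-3.634-0.1288j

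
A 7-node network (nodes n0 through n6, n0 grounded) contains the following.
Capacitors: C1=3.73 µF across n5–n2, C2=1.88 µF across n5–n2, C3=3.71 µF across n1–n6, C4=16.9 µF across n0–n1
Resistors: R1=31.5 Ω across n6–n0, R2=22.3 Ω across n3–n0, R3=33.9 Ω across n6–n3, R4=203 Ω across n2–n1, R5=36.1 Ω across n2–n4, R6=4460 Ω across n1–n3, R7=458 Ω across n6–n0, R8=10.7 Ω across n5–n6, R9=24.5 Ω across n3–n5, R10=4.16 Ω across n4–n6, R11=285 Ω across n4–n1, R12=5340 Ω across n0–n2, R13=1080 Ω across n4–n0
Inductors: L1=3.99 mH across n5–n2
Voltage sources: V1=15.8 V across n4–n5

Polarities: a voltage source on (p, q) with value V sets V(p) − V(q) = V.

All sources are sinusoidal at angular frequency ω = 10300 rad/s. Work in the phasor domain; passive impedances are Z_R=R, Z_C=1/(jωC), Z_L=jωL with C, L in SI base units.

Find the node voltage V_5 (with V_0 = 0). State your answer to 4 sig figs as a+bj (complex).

-8.560-0.4502j V

MNA unknowns: 6 node voltages V₁..V_6 plus 1 source current (V1)
C1: Y=0.000+0.03842j on G[5,2]
R1: Y=0.03175+0.000j on G[6,0]
R2: Y=0.04484+0.000j on G[3,0]
R3: Y=0.02950+0.000j on G[6,3]
R4: Y=0.004926+0.000j on G[2,1]
R5: Y=0.02770+0.000j on G[2,4]
L1: Y=0.000-0.02433j on G[5,2]
C2: Y=0.000+0.01936j on G[5,2]
R6: Y=0.0002242+0.000j on G[1,3]
C3: Y=0.000+0.03821j on G[1,6]
C4: Y=0.000+0.1741j on G[0,1]
R7: Y=0.002183+0.000j on G[6,0]
R8: Y=0.09346+0.000j on G[5,6]
R9: Y=0.04082+0.000j on G[3,5]
R10: Y=0.2404+0.000j on G[4,6]
R11: Y=0.003509+0.000j on G[4,1]
R12: Y=0.0001873+0.000j on G[0,2]
R13: Y=0.0009259+0.000j on G[4,0]
V1: row V4−V5=15.8, i_V1 at 4,5
solve → V1=0.2052-0.1837j, V2=-1.328-7.779j, V3=-2.479-0.3099j, V4=7.240-0.4502j, V5=-8.560-0.4502j, V6=2.144-0.5879j
aux → i_V1=-1.494-0.2348j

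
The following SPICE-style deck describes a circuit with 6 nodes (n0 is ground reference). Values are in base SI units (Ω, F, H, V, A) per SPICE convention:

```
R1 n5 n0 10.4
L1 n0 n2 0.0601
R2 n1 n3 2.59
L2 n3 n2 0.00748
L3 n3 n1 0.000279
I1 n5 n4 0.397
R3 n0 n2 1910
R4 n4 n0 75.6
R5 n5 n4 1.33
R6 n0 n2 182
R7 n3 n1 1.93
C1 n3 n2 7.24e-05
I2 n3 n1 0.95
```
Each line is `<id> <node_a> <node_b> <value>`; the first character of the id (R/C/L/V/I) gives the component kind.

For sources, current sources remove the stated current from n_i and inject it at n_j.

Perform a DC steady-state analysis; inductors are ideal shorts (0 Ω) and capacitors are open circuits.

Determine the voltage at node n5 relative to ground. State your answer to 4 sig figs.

-0.06288 V

Apply KCL at each of the 5 non-ground nodes and solve the resulting linear system.
Node n1: branches {R2, L3, R7, I2} → V_1 = 0.000
Node n2: branches {L1, L2, R3, R6, C1} → V_2 = 0.000
Node n3: branches {R2, L2, L3, R7, C1, I2} → V_3 = 0.000
Node n4: branches {I1, R4, R5} → V_4 = 0.4571
Node n5: branches {R1, I1, R5} → V_5 = -0.06288
Source currents: i(L1)=0.000, i(L2)=0.000, i(L3)=-0.9500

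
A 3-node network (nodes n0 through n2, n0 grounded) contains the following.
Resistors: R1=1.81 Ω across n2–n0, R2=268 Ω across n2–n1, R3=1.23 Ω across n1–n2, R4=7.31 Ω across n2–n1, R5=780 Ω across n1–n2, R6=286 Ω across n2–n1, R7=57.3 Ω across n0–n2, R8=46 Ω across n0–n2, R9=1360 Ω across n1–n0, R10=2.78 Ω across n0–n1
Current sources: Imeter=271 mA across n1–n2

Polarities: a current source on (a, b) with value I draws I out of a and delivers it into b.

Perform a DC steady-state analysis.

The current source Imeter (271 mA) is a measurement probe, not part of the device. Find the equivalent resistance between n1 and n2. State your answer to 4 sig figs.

Apply KCL at each of the 2 non-ground nodes and solve the resulting linear system.
Node n1: branches {R2, R3, R4, R5, R6, R9, R10, Imeter} → V_1 = -0.1424
Node n2: branches {R1, R2, R3, R4, R5, R6, R7, R8, Imeter} → V_2 = 0.08677

R_eq = 0.8458 Ω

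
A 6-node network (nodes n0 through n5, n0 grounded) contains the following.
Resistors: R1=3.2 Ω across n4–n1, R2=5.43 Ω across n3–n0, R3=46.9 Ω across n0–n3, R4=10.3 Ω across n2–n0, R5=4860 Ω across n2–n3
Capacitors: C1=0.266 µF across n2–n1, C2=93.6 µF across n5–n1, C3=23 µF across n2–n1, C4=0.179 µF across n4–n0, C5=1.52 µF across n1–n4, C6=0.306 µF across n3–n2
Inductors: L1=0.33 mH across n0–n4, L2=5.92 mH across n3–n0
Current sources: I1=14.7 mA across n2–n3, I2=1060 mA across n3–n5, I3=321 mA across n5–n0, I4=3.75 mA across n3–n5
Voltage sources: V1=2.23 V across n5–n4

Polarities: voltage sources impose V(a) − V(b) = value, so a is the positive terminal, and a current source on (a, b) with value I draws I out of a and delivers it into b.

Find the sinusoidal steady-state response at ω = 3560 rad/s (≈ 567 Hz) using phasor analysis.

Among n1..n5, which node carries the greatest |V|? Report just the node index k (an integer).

3

Apply KCL at each of the 5 non-ground nodes and solve the resulting linear system.
Node n1: branches {R1, C1, C2, C3, C5} → V_1 = 1.176+1.752j
Node n2: branches {C1, I1, R4, C3, R5, C6} → V_2 = -0.4734+1.353j
Node n3: branches {R2, R3, I1, I2, R5, C6, L2, I4} → V_3 = -4.861-1.097j
Node n4: branches {R1, L1, C4, C5, V1} → V_4 = 0.1607+0.9121j
Node n5: branches {I2, C2, I3, I4, V1} → V_5 = 2.391+0.9121j
Source currents: i(V1)=0.4629-0.4046j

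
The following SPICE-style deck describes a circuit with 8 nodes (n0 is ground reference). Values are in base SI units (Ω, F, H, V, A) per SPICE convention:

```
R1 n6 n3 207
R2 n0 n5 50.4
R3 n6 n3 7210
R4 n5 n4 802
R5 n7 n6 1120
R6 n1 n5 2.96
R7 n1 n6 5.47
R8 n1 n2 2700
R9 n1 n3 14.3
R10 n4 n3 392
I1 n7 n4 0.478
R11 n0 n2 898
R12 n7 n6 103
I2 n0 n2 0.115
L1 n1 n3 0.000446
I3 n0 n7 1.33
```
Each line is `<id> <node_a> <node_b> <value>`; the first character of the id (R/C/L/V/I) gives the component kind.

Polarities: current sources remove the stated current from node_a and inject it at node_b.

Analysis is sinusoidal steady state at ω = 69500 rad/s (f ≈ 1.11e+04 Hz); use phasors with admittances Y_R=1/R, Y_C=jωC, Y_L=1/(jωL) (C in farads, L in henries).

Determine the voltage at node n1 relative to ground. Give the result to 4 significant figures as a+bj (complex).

70.97-0.003964j V

Apply KCL at each of the 7 non-ground nodes and solve the resulting linear system.
Node n1: branches {R6, R7, R8, R9, L1} → V_1 = 70.97-0.003964j
Node n2: branches {R8, R11, I2} → V_2 = 95.21-0.0009893j
Node n3: branches {R1, R3, R9, R10, L1} → V_3 = 74.78+1.623j
Node n4: branches {R4, R10, I1} → V_4 = 198.2+1.090j
Node n5: branches {R2, R4, R6} → V_5 = 67.48+5.553e-05j
Node n6: branches {R1, R3, R5, R7, R12} → V_6 = 75.60+0.03909j
Node n7: branches {R5, I1, R12, I3} → V_7 = 156.0+0.03909j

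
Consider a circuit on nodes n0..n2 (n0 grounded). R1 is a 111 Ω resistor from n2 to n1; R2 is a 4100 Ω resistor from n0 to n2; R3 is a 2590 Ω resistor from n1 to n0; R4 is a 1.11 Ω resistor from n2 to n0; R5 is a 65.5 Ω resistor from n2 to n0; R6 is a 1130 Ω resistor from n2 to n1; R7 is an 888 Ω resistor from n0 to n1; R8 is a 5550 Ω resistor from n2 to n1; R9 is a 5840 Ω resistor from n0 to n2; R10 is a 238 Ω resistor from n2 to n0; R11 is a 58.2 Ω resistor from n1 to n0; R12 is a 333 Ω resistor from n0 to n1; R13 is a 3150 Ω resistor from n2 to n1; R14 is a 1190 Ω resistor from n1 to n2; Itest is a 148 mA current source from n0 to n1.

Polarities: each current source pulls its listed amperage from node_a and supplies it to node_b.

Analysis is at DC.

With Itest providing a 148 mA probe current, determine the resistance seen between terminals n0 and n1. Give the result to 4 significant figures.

MNA unknowns: 2 node voltages V₁..V_2
R1: Y=0.009009 on G[2,1]
R2: Y=0.0002439 on G[0,2]
R3: Y=0.0003861 on G[1,0]
R4: Y=0.9009 on G[2,0]
R5: Y=0.01527 on G[2,0]
R6: Y=0.0008850 on G[2,1]
R7: Y=0.001126 on G[0,1]
R8: Y=0.0001802 on G[2,1]
R9: Y=0.0001712 on G[0,2]
R10: Y=0.004202 on G[2,0]
R11: Y=0.01718 on G[1,0]
R12: Y=0.003003 on G[0,1]
R13: Y=0.0003175 on G[2,1]
R14: Y=0.0008403 on G[1,2]
Itest: z[0]−=0.148, z[1]+=0.148
solve → V1=4.513, V2=0.05439

R_eq = 30.49 Ω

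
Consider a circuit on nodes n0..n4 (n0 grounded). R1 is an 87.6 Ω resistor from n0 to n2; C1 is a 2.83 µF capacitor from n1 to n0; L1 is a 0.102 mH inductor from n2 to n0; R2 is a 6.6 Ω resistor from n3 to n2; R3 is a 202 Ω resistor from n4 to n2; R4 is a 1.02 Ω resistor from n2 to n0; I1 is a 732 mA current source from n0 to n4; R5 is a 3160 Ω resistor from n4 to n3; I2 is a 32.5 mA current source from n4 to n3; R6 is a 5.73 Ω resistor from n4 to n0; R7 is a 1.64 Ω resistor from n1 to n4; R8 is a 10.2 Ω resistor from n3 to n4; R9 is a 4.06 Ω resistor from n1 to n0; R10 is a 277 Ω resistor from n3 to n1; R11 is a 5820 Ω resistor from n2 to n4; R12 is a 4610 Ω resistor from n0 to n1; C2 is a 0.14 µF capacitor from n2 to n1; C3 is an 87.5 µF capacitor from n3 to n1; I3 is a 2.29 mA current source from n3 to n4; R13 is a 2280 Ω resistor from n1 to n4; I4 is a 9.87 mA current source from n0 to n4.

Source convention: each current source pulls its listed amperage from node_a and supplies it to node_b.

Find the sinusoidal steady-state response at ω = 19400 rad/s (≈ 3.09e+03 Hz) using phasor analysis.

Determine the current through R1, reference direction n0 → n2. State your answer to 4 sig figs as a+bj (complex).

Element admittances at ω=19400 rad/s:
  Y(R1) = 0.01142+0.000j S between n0,n2
  Y(C1) = 0.000+0.05490j S between n1,n0
  Y(L1) = 0.000-0.5054j S between n2,n0
  Y(R2) = 0.1515+0.000j S between n3,n2
  Y(R3) = 0.004950+0.000j S between n4,n2
  Y(R4) = 0.9804+0.000j S between n2,n0
  I1: injects 0.732 A into n4 (from n0)
  Y(R5) = 0.0003165+0.000j S between n4,n3
  I2: injects 0.0325 A into n3 (from n4)
  Y(R6) = 0.1745+0.000j S between n4,n0
  Y(R7) = 0.6098+0.000j S between n1,n4
  Y(R8) = 0.09804+0.000j S between n3,n4
  Y(R9) = 0.2463+0.000j S between n1,n0
  Y(R10) = 0.003610+0.000j S between n3,n1
  Y(R11) = 0.0001718+0.000j S between n2,n4
  Y(R12) = 0.0002169+0.000j S between n0,n1
  Y(C2) = 0.000+0.002716j S between n2,n1
  Y(C3) = 0.000+1.698j S between n3,n1
  I3: injects 0.00229 A into n4 (from n3)
  Y(R13) = 0.0004386+0.000j S between n1,n4
  I4: injects 0.00987 A into n4 (from n0)
Assemble and solve the 4×4 MNA system:
  V(n1)=1.127-0.1169j  V(n2)=0.1356+0.05133j  V(n3)=1.138-0.07789j  V(n4)=1.703-0.08865j

-0.001548-0.0005859j A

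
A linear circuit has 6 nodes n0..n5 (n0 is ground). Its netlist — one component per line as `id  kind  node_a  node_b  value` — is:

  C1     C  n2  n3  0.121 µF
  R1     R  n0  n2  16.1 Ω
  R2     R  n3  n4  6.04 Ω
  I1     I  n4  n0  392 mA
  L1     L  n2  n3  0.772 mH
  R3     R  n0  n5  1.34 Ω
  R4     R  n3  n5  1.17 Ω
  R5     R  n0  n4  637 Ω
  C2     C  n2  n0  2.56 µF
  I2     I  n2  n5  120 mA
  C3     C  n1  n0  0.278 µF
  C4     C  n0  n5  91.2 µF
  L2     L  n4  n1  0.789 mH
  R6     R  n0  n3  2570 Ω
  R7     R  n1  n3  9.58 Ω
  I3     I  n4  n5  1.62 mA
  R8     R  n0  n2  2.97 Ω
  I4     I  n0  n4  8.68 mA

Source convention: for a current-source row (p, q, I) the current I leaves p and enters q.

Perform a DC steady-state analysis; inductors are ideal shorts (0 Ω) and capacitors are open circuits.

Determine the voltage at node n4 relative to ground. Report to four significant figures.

-1.962 V

Element admittances at DC:
  Y(C1) = 0.000 S between n2,n3
  Y(R1) = 0.06211 S between n0,n2
  Y(R2) = 0.1656 S between n3,n4
  I1: injects 0.392 A into n0 (from n4)
  L1: short n2↔n3 (DC inductor)
  Y(R3) = 0.7463 S between n0,n5
  Y(R4) = 0.8547 S between n3,n5
  Y(R5) = 0.001570 S between n0,n4
  Y(C2) = 0.000 S between n2,n0
  I2: injects 0.12 A into n5 (from n2)
  Y(C3) = 0.000 S between n1,n0
  Y(C4) = 0.000 S between n0,n5
  L2: short n4↔n1 (DC inductor)
  Y(R6) = 0.0003891 S between n0,n3
  Y(R7) = 0.1044 S between n1,n3
  I3: injects 0.00162 A into n5 (from n4)
  Y(R8) = 0.3367 S between n0,n2
  I4: injects 0.00868 A into n4 (from n0)
Assemble and solve the 7×7 MNA system:
  V(n1)=-1.962  V(n2)=-0.5478  V(n3)=-0.5478  V(n4)=-1.962  V(n5)=-0.2165
  i(L1)=0.09847  i(L2)=-0.1477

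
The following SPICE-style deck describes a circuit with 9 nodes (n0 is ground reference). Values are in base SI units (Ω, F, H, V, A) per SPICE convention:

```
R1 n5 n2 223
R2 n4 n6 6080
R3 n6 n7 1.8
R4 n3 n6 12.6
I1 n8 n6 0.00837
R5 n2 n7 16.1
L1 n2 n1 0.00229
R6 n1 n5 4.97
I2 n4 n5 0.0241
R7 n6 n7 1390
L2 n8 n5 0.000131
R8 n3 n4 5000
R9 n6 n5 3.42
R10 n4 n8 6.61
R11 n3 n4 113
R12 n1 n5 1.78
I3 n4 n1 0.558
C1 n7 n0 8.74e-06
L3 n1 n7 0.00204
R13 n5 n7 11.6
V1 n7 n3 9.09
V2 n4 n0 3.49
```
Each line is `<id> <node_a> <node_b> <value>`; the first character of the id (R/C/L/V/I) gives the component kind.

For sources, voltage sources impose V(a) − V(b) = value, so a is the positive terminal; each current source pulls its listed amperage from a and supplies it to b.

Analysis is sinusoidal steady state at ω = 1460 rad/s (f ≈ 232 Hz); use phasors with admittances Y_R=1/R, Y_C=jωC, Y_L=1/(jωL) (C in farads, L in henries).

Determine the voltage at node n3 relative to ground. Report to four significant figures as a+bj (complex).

-0.6333-0.6756j V

Apply KCL at each of the 8 non-ground nodes and solve the resulting linear system.
Node n1: branches {L1, R6, R12, I3, L3} → V_1 = 8.269-0.6411j
Node n2: branches {R1, R5, L1} → V_2 = 8.280-0.6156j
Node n3: branches {R4, R8, R11, V1} → V_3 = -0.6333-0.6756j
Node n4: branches {R2, I2, R8, R10, R11, I3, V2} → V_4 = 3.490+0.000j
Node n5: branches {R1, R6, I2, L2, R9, R12, R13} → V_5 = 7.543-0.5539j
Node n6: branches {R2, R3, R4, I1, R7, R9} → V_6 = 7.400-0.6371j
Node n7: branches {R3, R5, R7, C1, L3, R13, V1} → V_7 = 8.457-0.6756j
Node n8: branches {I1, L2, R10} → V_8 = 7.523-0.6722j
Source currents: i(V1)=-0.6748-0.009167j, i(V2)=-0.008621-0.1079j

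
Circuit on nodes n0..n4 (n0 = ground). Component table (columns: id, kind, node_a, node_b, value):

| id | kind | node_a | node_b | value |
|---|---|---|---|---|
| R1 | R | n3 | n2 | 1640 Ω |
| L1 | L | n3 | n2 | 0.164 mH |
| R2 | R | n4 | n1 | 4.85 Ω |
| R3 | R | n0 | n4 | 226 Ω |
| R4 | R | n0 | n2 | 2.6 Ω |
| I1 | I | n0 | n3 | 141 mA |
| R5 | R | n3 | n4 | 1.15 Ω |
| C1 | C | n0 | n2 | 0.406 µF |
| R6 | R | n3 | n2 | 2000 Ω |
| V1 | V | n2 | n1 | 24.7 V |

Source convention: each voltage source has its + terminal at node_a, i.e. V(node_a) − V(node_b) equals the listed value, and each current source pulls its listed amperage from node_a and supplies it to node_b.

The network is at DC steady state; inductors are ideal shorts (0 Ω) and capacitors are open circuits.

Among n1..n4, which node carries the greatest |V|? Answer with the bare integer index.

Apply KCL at each of the 4 non-ground nodes and solve the resulting linear system.
Node n1: branches {R2, V1} → V_1 = -24.28
Node n2: branches {R1, L1, R4, C1, R6, V1} → V_2 = 0.4161
Node n3: branches {R1, L1, I1, R5, R6} → V_3 = 0.4161
Node n4: branches {R2, R3, R5} → V_4 = -4.300
Source currents: i(L1)=-3.960, i(V1)=-4.120

1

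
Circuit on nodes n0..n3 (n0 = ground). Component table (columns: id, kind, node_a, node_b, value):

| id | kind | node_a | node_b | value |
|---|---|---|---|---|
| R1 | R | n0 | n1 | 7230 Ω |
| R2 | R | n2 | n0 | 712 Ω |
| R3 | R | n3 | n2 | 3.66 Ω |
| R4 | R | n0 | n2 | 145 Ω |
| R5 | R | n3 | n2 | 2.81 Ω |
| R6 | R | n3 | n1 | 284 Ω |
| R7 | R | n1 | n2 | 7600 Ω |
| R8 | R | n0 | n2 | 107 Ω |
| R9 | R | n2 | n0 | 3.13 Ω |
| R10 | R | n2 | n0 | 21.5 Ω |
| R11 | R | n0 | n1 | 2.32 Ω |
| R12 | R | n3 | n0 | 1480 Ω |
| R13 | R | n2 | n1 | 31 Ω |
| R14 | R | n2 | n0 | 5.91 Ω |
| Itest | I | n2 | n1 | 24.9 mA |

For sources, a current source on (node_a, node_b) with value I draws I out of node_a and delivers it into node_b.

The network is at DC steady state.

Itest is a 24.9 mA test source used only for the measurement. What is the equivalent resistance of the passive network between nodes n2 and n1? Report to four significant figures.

Apply KCL at each of the 3 non-ground nodes and solve the resulting linear system.
Node n1: branches {R1, R6, R7, R11, R13, Itest} → V_1 = 0.05030
Node n2: branches {R2, R3, R4, R5, R7, R8, R9, R10, R13, R14, Itest} → V_2 = -0.03918
Node n3: branches {R3, R5, R6, R12} → V_3 = -0.03864

R_eq = 3.594 Ω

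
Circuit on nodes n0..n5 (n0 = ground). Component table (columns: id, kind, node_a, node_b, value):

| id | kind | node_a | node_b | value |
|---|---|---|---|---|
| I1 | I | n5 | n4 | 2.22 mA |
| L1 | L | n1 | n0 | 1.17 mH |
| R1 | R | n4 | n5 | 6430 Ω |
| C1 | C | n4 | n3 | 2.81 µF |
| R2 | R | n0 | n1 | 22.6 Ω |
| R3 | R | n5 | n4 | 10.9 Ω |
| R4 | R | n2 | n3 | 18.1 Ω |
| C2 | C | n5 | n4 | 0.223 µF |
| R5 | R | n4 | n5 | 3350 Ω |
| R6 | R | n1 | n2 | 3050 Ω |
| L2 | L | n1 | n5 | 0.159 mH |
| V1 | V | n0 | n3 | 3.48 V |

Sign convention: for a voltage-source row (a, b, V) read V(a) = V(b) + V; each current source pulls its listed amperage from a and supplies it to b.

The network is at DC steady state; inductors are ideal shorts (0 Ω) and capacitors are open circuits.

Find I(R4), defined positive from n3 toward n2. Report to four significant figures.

-0.001134 A

MNA unknowns: 5 node voltages V₁..V_5 plus 3 source currents (L1, L2, V1)
I1: z[5]−=0.00222, z[4]+=0.00222
L1: row V1−V0=0, i_L1 at 1,0
R1: Y=0.0001555 on G[4,5]
C1: Y=0.000 on G[4,3]
R2: Y=0.04425 on G[0,1]
R3: Y=0.09174 on G[5,4]
R4: Y=0.05525 on G[2,3]
C2: Y=0.000 on G[5,4]
R5: Y=0.0002985 on G[4,5]
R6: Y=0.0003279 on G[1,2]
L2: row V1−V5=0, i_L2 at 1,5
V1: row V0−V3=3.48, i_V1 at 0,3
solve → V1=0.000, V2=-3.459, V3=-3.480, V4=0.02408, V5=0.000
aux → i_L1=-0.001134, i_L2=0.000, i_V1=-0.001134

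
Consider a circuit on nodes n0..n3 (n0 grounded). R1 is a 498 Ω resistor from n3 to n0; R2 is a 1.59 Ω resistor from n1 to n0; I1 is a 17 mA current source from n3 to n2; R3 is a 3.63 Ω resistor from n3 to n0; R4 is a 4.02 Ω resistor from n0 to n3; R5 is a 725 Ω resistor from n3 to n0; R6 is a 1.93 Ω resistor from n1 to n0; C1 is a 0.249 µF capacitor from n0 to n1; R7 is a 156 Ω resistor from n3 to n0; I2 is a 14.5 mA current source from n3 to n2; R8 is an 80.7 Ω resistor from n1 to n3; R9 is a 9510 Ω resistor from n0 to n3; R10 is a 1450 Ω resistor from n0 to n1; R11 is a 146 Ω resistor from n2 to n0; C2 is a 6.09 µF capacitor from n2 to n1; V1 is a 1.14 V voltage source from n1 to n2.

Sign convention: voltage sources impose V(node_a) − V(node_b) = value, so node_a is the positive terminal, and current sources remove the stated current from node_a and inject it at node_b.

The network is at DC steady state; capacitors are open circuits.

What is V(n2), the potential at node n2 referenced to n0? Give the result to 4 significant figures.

MNA unknowns: 3 node voltages V₁..V_3 plus 1 source current (V1)
R1: Y=0.002008 on G[3,0]
R2: Y=0.6289 on G[1,0]
I1: z[3]−=0.017, z[2]+=0.017
R3: Y=0.2755 on G[3,0]
R4: Y=0.2488 on G[0,3]
R5: Y=0.001379 on G[3,0]
R6: Y=0.5181 on G[1,0]
C1: Y=0.000 on G[0,1]
R7: Y=0.006410 on G[3,0]
I2: z[3]−=0.0145, z[2]+=0.0145
R8: Y=0.01239 on G[1,3]
R9: Y=0.0001052 on G[0,3]
R10: Y=0.0006897 on G[0,1]
R11: Y=0.006849 on G[2,0]
C2: Y=0.000 on G[2,1]
V1: row V1−V2=1.14, i_V1 at 1,2
solve → V1=0.03308, V2=-1.107, V3=-0.05689
aux → i_V1=-0.03908

-1.107 V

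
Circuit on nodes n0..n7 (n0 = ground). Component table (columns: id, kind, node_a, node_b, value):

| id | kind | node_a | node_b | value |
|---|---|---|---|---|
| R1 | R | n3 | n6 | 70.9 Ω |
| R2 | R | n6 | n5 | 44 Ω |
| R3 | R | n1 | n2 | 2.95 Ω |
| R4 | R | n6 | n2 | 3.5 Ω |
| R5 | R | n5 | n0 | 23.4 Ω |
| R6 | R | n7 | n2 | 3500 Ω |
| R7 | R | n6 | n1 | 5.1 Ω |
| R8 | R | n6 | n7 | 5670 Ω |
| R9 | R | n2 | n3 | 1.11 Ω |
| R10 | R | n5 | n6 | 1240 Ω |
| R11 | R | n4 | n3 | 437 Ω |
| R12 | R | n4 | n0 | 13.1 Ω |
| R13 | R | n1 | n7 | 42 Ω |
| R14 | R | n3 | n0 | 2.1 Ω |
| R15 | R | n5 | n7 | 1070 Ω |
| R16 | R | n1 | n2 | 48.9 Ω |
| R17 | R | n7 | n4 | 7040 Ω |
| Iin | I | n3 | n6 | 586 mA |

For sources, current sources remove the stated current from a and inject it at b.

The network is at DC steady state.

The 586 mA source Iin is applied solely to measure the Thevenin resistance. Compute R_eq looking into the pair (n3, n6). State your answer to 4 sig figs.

Apply KCL at each of the 7 non-ground nodes and solve the resulting linear system.
Node n1: branches {R3, R7, R13, R16} → V_1 = 0.9857
Node n2: branches {R3, R4, R6, R9, R16} → V_2 = 0.5316
Node n3: branches {R1, R9, R11, R14, Iin} → V_3 = -0.05842
Node n4: branches {R11, R12, R17} → V_4 = 4.935e-05
Node n5: branches {R2, R5, R10, R15} → V_5 = 0.6509
Node n6: branches {R1, R2, R4, R7, R8, R10, Iin} → V_6 = 1.820
Node n7: branches {R6, R8, R13, R15, R17} → V_7 = 0.9685

R_eq = 3.206 Ω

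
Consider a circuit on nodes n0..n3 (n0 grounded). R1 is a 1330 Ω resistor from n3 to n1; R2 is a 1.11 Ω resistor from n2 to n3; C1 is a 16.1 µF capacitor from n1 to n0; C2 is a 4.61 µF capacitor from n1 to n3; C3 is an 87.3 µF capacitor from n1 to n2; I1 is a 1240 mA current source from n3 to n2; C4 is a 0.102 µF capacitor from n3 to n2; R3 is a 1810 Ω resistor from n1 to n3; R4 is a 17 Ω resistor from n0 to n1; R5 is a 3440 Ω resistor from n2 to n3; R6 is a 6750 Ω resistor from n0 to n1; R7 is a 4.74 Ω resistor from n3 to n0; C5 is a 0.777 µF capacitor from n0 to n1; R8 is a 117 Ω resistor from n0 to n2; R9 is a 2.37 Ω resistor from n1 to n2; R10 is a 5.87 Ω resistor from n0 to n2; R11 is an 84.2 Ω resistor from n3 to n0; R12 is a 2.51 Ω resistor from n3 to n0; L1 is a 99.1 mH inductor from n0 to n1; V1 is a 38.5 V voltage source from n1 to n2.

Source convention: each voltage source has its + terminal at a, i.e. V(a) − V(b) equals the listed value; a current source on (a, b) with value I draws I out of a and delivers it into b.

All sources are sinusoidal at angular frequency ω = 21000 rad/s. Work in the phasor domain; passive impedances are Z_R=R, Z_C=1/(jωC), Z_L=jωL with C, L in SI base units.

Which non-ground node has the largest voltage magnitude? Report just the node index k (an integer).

1

Apply KCL at each of the 3 non-ground nodes and solve the resulting linear system.
Node n1: branches {R1, C1, C2, C3, R3, R4, R6, C5, R9, L1, V1} → V_1 = 25.12-16.83j
Node n2: branches {R2, C3, I1, C4, R5, R8, R9, R10, V1} → V_2 = -13.38-16.83j
Node n3: branches {R1, R2, C2, I1, C4, R3, R5, R7, R11, R12} → V_3 = -8.123-7.866j
Source currents: i(V1)=-24.60-81.69j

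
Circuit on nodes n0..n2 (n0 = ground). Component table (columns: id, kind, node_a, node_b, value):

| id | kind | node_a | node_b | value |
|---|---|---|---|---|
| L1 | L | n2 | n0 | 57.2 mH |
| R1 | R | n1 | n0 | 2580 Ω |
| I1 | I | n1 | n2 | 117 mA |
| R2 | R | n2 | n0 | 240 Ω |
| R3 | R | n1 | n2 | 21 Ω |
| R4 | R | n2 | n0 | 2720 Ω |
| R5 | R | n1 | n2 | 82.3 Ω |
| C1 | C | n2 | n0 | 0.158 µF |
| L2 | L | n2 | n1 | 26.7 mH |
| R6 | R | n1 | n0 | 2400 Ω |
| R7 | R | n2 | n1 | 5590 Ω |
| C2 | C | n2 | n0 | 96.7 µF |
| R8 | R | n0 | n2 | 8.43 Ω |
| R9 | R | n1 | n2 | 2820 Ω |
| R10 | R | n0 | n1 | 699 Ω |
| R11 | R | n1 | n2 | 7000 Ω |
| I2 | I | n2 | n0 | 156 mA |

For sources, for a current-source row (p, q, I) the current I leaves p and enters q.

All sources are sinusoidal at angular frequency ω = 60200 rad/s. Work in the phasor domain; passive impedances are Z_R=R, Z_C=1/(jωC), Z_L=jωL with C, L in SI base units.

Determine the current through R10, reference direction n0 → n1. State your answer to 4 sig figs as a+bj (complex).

0.002671-9.407e-06j A

Element admittances at ω=60200 rad/s:
  Y(L1) = 0.000-0.0002904j S between n2,n0
  Y(R1) = 0.0003876+0.000j S between n1,n0
  I1: injects 0.117 A into n2 (from n1)
  Y(R2) = 0.004167+0.000j S between n2,n0
  Y(R3) = 0.04762+0.000j S between n1,n2
  Y(R4) = 0.0003676+0.000j S between n2,n0
  Y(R5) = 0.01215+0.000j S between n1,n2
  Y(C1) = 0.000+0.009512j S between n2,n0
  Y(L2) = 0.000-0.0006221j S between n2,n1
  Y(R6) = 0.0004167+0.000j S between n1,n0
  Y(R7) = 0.0001789+0.000j S between n2,n1
  Y(C2) = 0.000+5.821j S between n2,n0
  Y(R8) = 0.1186+0.000j S between n0,n2
  Y(R9) = 0.0003546+0.000j S between n1,n2
  Y(R10) = 0.001431+0.000j S between n0,n1
  Y(R11) = 0.0001429+0.000j S between n1,n2
  I2: injects 0.156 A into n0 (from n2)
Assemble and solve the 2×2 MNA system:
  V(n1)=-1.867+0.006575j  V(n2)=-0.0005523+0.02603j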